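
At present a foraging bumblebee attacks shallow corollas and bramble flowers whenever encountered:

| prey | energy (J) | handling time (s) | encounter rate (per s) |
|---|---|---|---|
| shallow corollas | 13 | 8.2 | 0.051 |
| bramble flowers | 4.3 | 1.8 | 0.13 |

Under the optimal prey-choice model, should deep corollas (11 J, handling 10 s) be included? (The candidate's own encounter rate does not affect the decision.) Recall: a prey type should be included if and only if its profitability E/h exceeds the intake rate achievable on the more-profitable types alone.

On shallow corollas and bramble flowers alone, R = ΣλE/(1+Σλh) = 1.222/1.652 = 0.7396 J/s.
Profitability of deep corollas: 11/10 = 1.1 J/s.
Since 1.1 > R, including deep corollas increases the long-run rate.

Yes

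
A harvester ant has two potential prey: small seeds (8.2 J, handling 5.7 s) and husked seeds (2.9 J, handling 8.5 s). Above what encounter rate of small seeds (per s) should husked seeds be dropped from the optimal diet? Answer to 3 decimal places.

0.055 per s

At the threshold, the rate on small seeds alone equals the profitability of husked seeds: λ·8.2/(1 + λ·5.7) = 2.9/8.5 = 0.3412.
Rearranging, λ(8.2 − 0.3412×5.7) = 0.3412, so λ = 0.3412/6.255 = 0.05454 per s.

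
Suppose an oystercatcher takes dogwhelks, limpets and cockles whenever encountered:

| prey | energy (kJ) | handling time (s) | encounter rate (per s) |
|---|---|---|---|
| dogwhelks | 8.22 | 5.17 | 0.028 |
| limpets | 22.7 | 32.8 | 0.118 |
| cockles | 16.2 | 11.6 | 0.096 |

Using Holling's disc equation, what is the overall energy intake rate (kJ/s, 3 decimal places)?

0.728 kJ/s

Energy encountered per unit search time: 0.028×8.22 + 0.118×22.7 + 0.096×16.2 = 4.464 kJ/s.
Handling time per unit search time: 0.028×5.17 + 0.118×32.8 + 0.096×11.6 = 5.129.
Rate = 4.464/(1 + 5.129) = 0.7284 kJ/s.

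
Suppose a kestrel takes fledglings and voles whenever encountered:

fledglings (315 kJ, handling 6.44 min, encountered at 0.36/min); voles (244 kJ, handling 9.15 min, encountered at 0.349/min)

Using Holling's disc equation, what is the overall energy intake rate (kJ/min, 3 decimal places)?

R = Σλ_iE_i / (1 + Σλ_ih_i)
Numerator: 0.36×315 + 0.349×244 = 198.6
Denominator: 1 + 0.36×6.44 + 0.349×9.15 = 6.512
R = 198.6/6.512 = 30.49 kJ/min

30.492 kJ/min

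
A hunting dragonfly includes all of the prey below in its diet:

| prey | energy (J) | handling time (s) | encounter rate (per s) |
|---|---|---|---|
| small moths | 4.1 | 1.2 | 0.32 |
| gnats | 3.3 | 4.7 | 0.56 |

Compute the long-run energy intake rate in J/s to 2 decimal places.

R = Σλ_iE_i / (1 + Σλ_ih_i)
Numerator: 0.32×4.1 + 0.56×3.3 = 3.16
Denominator: 1 + 0.32×1.2 + 0.56×4.7 = 4.016
R = 3.16/4.016 = 0.7869 J/s

0.79 J/s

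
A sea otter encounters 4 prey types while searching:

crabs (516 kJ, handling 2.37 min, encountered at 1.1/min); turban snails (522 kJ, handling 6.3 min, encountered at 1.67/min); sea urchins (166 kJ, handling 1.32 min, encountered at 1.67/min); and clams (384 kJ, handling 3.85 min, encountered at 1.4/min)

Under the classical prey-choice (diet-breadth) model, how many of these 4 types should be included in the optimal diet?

1

Rank by E/h (kJ/min): crabs 218, sea urchins 126, clams 99.7, turban snails 82.9. Include each in turn until the next type's E/h falls below the running intake rate.
Rate on top 1: 157.4. sea urchins: 126 < 157.4 → exclude; stop.
Optimal diet: crabs — 1 of 4 types.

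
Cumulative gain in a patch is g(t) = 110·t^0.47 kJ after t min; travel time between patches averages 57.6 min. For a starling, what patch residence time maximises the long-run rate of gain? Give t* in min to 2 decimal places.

51.08 min

Maximise g(t)/(T+t): set derivative to zero → g'(t)(T+t) = g(t).
g'(t) = 0.47·110·t^-0.53. Setting 0.47·110·t^-0.53 = 110·t^0.47/(57.6+t) gives 0.47(57.6+t) = t, so 0.53·t = 0.47×57.6.
t* = 0.47×57.6/0.53 = 51.08 min.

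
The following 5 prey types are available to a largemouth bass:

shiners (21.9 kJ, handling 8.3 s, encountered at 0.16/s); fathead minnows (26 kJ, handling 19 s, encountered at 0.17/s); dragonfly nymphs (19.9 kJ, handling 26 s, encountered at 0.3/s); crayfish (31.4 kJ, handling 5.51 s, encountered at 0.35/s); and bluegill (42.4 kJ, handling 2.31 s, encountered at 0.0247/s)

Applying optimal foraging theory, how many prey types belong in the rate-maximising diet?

Rank by E/h (kJ/s): bluegill 18.4, crayfish 5.7, shiners 2.64, fathead minnows 1.37, dragonfly nymphs 0.765. Include each in turn until the next type's E/h falls below the running intake rate.
Rate on top 1: 0.9908. crayfish: 5.7 > 0.9908 → include.
Rate on top 2: 4.032. shiners: 2.64 < 4.032 → exclude; stop.
Optimal diet: bluegill, crayfish — 2 of 5 types.

2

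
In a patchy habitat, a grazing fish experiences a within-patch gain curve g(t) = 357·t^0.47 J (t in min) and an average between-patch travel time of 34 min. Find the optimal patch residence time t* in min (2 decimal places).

Maximise g(t)/(T+t): set derivative to zero → g'(t)(T+t) = g(t).
g'(t) = 0.47·357·t^-0.53. Setting 0.47·357·t^-0.53 = 357·t^0.47/(34+t) gives 0.47(34+t) = t, so 0.53·t = 0.47×34.
t* = 0.47×34/0.53 = 30.15 min.

30.15 min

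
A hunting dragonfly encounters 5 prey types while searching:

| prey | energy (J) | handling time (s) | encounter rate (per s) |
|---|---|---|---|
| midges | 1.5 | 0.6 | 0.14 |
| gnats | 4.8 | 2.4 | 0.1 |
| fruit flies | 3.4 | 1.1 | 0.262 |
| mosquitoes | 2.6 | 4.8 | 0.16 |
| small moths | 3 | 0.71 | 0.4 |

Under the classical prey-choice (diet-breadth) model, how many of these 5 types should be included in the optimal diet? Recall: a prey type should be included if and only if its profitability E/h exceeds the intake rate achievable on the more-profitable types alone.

Rank by E/h (J/s): small moths 4.23, fruit flies 3.09, midges 2.5, gnats 2, mosquitoes 0.542. Include each in turn until the next type's E/h falls below the running intake rate.
Rate on top 1: 0.9346. fruit flies: 3.09 > 0.9346 → include.
Rate on top 2: 1.33. midges: 2.5 > 1.33 → include.
Rate on top 3: 1.389. gnats: 2 > 1.389 → include.
Rate on top 4: 1.467. mosquitoes: 0.542 < 1.467 → exclude; stop.
Optimal diet: small moths, fruit flies, midges, gnats — 4 of 5 types.

4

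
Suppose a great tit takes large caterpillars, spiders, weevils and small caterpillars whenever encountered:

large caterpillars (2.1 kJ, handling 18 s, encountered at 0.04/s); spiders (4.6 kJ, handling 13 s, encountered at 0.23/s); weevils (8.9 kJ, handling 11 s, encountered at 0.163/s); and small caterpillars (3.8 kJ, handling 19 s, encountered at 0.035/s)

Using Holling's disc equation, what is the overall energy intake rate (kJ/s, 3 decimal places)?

R = Σλ_iE_i / (1 + Σλ_ih_i)
Numerator: 0.04×2.1 + 0.23×4.6 + 0.163×8.9 + 0.035×3.8 = 2.726
Denominator: 1 + 0.04×18 + 0.23×13 + 0.163×11 + 0.035×19 = 7.168
R = 2.726/7.168 = 0.3803 kJ/s

0.380 kJ/s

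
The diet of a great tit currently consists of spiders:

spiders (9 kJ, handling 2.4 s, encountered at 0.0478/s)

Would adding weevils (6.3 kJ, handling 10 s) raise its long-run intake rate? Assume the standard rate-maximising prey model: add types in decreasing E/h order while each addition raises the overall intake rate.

On spiders alone, R = ΣλE/(1+Σλh) = 0.4302/1.115 = 0.3859 kJ/s.
weevils: E/h = 6.3/10 = 0.63 kJ/s.
0.63 > 0.3859, so adding weevils raises the average — include it.

Yes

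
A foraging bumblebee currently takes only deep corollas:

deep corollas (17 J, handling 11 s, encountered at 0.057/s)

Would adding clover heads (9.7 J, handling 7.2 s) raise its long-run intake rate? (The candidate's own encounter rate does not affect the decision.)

Intake rate on the current diet: R = (0.057×17) / (1 + 0.057×11) = 0.969/1.627 = 0.5956 J/s.
clover heads: E/h = 9.7/7.2 = 1.347 J/s.
Since 1.347 > R, including clover heads increases the long-run rate.

Yes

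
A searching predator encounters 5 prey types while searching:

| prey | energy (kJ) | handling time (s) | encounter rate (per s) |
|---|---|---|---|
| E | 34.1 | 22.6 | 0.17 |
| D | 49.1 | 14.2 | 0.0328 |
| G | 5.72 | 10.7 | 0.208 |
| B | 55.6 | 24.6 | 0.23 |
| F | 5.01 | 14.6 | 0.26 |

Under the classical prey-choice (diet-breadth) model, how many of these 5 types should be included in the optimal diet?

Rank by E/h (kJ/s): D 3.46, B 2.26, E 1.51, G 0.535, F 0.343. Include each in turn until the next type's E/h falls below the running intake rate.
Rate on top 1: 1.099. B: 2.26 > 1.099 → include.
Rate on top 2: 2.021. E: 1.51 < 2.021 → exclude; stop.
Optimal diet: D, B — 2 of 5 types.

2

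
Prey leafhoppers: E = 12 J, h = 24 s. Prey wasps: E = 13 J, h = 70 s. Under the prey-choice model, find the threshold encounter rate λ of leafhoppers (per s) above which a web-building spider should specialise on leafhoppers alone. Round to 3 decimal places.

At the threshold, the rate on leafhoppers alone equals the profitability of wasps: λ·12/(1 + λ·24) = 13/70 = 0.1857.
Rearranging, λ(12 − 0.1857×24) = 0.1857, so λ = 0.1857/7.543 = 0.02462 per s.

0.025 per s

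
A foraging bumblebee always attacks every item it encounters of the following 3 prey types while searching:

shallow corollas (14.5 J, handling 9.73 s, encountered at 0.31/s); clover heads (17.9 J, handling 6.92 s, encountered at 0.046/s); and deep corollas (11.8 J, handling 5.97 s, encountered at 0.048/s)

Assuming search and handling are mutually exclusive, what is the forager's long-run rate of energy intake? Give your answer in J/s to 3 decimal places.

1.273 J/s

R = (0.31×14.5 + 0.046×17.9 + 0.048×11.8) / (1 + 0.31×9.73 + 0.046×6.92 + 0.048×5.97) = 5.885/4.621 = 1.273 J/s.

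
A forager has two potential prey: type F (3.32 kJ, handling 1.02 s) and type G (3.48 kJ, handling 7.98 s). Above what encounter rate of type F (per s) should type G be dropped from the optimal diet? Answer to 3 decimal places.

0.152 per s

Drop type G once their profitability E₂/h₂ falls below the rate achievable on type F alone: E₂/h₂ = λE₁/(1 + λh₁).
Solve for λ: λE₁h₂ = E₂(1 + λh₁) → λ(E₁h₂ − E₂h₁) = E₂ → λ = E₂/(E₁h₂ − E₂h₁).
λ = 3.48/(3.32×7.98 − 3.48×1.02) = 3.48/22.94 = 0.1517 per s.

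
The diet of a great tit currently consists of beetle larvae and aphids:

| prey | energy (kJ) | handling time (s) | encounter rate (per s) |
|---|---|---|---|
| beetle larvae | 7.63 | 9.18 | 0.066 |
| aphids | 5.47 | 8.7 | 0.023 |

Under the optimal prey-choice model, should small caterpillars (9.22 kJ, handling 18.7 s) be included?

Yes

On beetle larvae and aphids alone, R = ΣλE/(1+Σλh) = 0.6294/1.806 = 0.3485 kJ/s.
small caterpillars: E/h = 9.22/18.7 = 0.493 kJ/s.
0.493 > 0.3485, so adding small caterpillars raises the average — include it.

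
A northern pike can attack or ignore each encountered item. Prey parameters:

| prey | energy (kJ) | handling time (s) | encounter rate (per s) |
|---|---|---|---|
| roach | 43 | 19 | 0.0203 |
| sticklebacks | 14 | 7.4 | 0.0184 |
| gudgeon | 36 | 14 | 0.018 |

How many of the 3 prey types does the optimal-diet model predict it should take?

Rank by E/h (kJ/s): gudgeon 2.57, roach 2.26, sticklebacks 1.89. Include each in turn until the next type's E/h falls below the running intake rate.
Rate on top 1: 0.5176. roach: 2.26 > 0.5176 → include.
Rate on top 2: 0.9287. sticklebacks: 1.89 > 0.9287 → include.
Optimal diet: gudgeon, roach, sticklebacks — 3 of 3 types.

3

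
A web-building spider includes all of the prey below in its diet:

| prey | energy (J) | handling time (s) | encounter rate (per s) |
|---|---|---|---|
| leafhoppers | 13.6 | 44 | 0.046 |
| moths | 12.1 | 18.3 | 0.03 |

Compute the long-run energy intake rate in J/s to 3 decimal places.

Energy encountered per unit search time: 0.046×13.6 + 0.03×12.1 = 0.9886 J/s.
Handling time per unit search time: 0.046×44 + 0.03×18.3 = 2.573.
Rate = 0.9886/(1 + 2.573) = 0.2767 J/s.

0.277 J/s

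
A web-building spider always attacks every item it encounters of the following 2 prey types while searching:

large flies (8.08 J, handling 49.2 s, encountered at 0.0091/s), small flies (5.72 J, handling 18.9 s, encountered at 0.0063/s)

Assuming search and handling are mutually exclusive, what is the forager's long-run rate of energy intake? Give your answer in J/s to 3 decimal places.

Energy encountered per unit search time: 0.0091×8.08 + 0.0063×5.72 = 0.1096 J/s.
Handling time per unit search time: 0.0091×49.2 + 0.0063×18.9 = 0.5668.
Rate = 0.1096/(1 + 0.5668) = 0.06993 J/s.

0.070 J/s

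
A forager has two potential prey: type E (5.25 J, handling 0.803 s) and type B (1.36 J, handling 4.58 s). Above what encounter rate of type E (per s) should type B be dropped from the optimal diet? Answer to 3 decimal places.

0.059 per s

Drop type B once their profitability E₂/h₂ falls below the rate achievable on type E alone: E₂/h₂ = λE₁/(1 + λh₁).
Solve for λ: λE₁h₂ = E₂(1 + λh₁) → λ(E₁h₂ − E₂h₁) = E₂ → λ = E₂/(E₁h₂ − E₂h₁).
λ = 1.36/(5.25×4.58 − 1.36×0.803) = 1.36/22.95 = 0.05925 per s.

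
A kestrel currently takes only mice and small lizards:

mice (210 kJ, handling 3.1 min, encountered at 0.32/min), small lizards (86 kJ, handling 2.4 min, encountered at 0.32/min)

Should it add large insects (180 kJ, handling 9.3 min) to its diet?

No

Current rate: (0.32×210 + 0.32×86)/(1 + 0.32×3.1 + 0.32×2.4) = 34.32 kJ/min.
Profitability of large insects: 180/9.3 = 19.35 kJ/min.
19.35 < 34.32, so adding large insects would lower the average — exclude it.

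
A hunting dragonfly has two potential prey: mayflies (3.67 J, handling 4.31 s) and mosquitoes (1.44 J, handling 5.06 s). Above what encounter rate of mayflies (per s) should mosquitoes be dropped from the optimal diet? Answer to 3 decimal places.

0.116 per s

At the threshold, the rate on mayflies alone equals the profitability of mosquitoes: λ·3.67/(1 + λ·4.31) = 1.44/5.06 = 0.2846.
Rearranging, λ(3.67 − 0.2846×4.31) = 0.2846, so λ = 0.2846/2.443 = 0.1165 per s.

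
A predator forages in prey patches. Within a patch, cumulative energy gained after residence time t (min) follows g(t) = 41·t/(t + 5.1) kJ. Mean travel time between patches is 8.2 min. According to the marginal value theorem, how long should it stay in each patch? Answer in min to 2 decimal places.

6.47 min

By the marginal value theorem, leave when the instantaneous gain rate g'(t) equals the habitat-wide average g(t)/(T + t).
g'(t) = 41·5.1/(t + 5.1)². Setting 41·5.1/(t+5.1)² = 41t/[(t+5.1)(8.2+t)] gives 5.1(8.2+t) = t(t+5.1), so t² = 5.1×8.2 = 41.82.
t* = √41.82 = 6.467 min.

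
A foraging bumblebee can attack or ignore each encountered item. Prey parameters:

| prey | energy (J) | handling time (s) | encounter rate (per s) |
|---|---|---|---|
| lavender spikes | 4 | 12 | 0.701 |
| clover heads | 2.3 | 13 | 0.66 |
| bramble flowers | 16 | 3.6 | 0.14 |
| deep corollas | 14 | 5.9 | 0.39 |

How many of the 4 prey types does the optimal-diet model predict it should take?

2

E/h in descending order: bramble flowers 4.44, deep corollas 2.37, lavender spikes 0.333, clover heads 0.177 J/s. The optimal diet is the largest prefix of this list for which every included type satisfies E_i/h_i > R on the types above it.
Rate on top 1: 1.489. deep corollas: 2.37 > 1.489 → include.
Rate on top 2: 2.024. lavender spikes: 0.333 < 2.024 → exclude; stop.
Optimal diet: bramble flowers, deep corollas — 2 of 4 types.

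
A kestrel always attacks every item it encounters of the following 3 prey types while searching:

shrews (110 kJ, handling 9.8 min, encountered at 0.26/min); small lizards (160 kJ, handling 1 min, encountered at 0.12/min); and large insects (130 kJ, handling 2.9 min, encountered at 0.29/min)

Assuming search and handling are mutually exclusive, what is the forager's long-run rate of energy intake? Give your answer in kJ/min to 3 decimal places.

R = (0.26×110 + 0.12×160 + 0.29×130) / (1 + 0.26×9.8 + 0.12×1 + 0.29×2.9) = 85.5/4.509 = 18.96 kJ/min.

18.962 kJ/min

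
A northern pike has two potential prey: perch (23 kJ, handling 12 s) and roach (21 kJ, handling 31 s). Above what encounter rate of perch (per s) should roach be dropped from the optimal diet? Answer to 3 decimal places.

0.046 per s

The zero-one rule: include roach iff E₂/h₂ > λE₁/(1+λh₁). Equality gives the switch point.
λE₁h₂ = E₂ + λE₂h₁ ⇒ λ = E₂/(E₁h₂ − E₂h₁) = 21/(713 − 252) = 0.04555 per s.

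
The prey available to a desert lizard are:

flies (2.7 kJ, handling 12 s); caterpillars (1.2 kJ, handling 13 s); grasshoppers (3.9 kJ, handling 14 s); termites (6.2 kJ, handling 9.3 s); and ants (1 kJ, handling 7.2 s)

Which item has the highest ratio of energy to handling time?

Profitability E/h (kJ/s): flies = 2.7/12 = 0.225, caterpillars = 1.2/13 = 0.0923, grasshoppers = 3.9/14 = 0.279, termites = 6.2/9.3 = 0.667, ants = 1/7.2 = 0.139.
Ranked: termites > grasshoppers > flies > ants > caterpillars.

termites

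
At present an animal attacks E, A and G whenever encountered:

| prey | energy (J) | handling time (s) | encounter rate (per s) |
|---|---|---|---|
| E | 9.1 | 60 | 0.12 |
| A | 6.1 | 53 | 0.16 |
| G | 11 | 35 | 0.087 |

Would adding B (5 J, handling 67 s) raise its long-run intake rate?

On E, A and G alone, R = ΣλE/(1+Σλh) = 3.025/19.73 = 0.1534 J/s.
B: E/h = 5/67 = 0.07463 J/s.
Since 0.07463 < R, time spent handling B is better spent searching.

No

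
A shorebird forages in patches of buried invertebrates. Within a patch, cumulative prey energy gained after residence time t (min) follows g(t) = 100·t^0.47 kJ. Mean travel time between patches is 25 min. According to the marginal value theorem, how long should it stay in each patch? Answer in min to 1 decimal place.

By the marginal value theorem, leave when the instantaneous gain rate g'(t) equals the habitat-wide average g(t)/(T + t).
g'(t) = 0.47·100·t^-0.53. Setting 0.47·100·t^-0.53 = 100·t^0.47/(25+t) gives 0.47(25+t) = t, so 0.53·t = 0.47×25.
t* = 0.47×25/0.53 = 22.17 min.

22.2 min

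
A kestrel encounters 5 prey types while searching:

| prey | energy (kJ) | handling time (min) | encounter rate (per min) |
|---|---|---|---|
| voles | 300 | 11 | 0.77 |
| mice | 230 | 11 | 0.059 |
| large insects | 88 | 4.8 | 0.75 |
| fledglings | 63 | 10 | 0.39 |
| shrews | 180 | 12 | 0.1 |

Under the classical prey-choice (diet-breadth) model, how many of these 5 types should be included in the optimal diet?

1

E/h in descending order: voles 27.3, mice 20.9, large insects 18.3, shrews 15, fledglings 6.3 kJ/min. The optimal diet is the largest prefix of this list for which every included type satisfies E_i/h_i > R on the types above it.
Rate on top 1: 24.39. mice: 20.9 < 24.39 → exclude; stop.
Optimal diet: voles — 1 of 5 types.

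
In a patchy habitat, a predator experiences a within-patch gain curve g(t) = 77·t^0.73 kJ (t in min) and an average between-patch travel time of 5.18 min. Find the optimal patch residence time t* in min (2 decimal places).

Optimal t* satisfies g'(t*) = g(t*)/(T + t*).
g'(t) = 0.73·77·t^-0.27. Setting 0.73·77·t^-0.27 = 77·t^0.73/(5.18+t) gives 0.73(5.18+t) = t, so 0.27·t = 0.73×5.18.
t* = 0.73×5.18/0.27 = 14.01 min.

14.01 min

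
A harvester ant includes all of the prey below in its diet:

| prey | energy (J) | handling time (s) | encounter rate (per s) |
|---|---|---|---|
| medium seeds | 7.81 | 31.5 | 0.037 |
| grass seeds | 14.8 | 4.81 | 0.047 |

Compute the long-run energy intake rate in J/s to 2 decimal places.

R = Σλ_iE_i / (1 + Σλ_ih_i)
Numerator: 0.037×7.81 + 0.047×14.8 = 0.9846
Denominator: 1 + 0.037×31.5 + 0.047×4.81 = 2.392
R = 0.9846/2.392 = 0.4117 J/s

0.41 J/s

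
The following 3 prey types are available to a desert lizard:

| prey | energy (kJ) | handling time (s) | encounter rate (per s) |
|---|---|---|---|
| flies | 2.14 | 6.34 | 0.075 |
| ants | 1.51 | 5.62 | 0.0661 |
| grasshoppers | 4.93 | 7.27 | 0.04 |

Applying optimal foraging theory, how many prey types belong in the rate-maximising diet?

Profitabilities (E/h, kJ/s): grasshoppers 0.678, flies 0.338, ants 0.269. Add prey in this order while the next type's profitability exceeds the intake rate on those already taken.
Rate on top 1: 0.1528. flies: 0.338 > 0.1528 → include.
Rate on top 2: 0.2025. ants: 0.269 > 0.2025 → include.
Optimal diet: grasshoppers, flies, ants — 3 of 3 types.

3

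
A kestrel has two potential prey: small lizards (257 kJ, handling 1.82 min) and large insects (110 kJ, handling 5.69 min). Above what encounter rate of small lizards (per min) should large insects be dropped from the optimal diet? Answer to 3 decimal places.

0.087 per min

Drop large insects once their profitability E₂/h₂ falls below the rate achievable on small lizards alone: E₂/h₂ = λE₁/(1 + λh₁).
Solve for λ: λE₁h₂ = E₂(1 + λh₁) → λ(E₁h₂ − E₂h₁) = E₂ → λ = E₂/(E₁h₂ − E₂h₁).
λ = 110/(257×5.69 − 110×1.82) = 110/1262 = 0.08715 per min.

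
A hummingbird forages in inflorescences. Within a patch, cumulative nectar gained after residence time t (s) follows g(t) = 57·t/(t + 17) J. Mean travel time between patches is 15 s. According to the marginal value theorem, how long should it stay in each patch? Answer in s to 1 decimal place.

16.0 s

Optimal t* satisfies g'(t*) = g(t*)/(T + t*).
g'(t) = 57·17/(t + 17)². Setting 57·17/(t+17)² = 57t/[(t+17)(15+t)] gives 17(15+t) = t(t+17), so t² = 17×15 = 255.
t* = √255 = 15.97 s.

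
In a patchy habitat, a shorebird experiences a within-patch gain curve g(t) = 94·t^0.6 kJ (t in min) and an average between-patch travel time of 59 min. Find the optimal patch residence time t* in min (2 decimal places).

88.50 min

Maximise g(t)/(T+t): set derivative to zero → g'(t)(T+t) = g(t).
g'(t) = 0.6·94·t^-0.4. Setting 0.6·94·t^-0.4 = 94·t^0.6/(59+t) gives 0.6(59+t) = t, so 0.40·t = 0.6×59.
t* = 0.6×59/0.40 = 88.5 min.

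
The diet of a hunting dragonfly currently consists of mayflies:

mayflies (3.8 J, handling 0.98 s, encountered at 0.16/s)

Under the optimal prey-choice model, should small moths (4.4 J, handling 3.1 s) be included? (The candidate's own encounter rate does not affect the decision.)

Intake rate on the current diet: R = (0.16×3.8) / (1 + 0.16×0.98) = 0.608/1.157 = 0.5256 J/s.
small moths: E/h = 4.4/3.1 = 1.419 J/s.
Since 1.419 > R, including small moths increases the long-run rate.

Yes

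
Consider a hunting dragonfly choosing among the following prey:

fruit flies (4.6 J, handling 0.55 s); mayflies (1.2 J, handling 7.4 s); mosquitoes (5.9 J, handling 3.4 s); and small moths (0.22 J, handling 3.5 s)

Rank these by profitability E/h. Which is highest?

fruit flies

Profitability E/h (J/s): fruit flies = 4.6/0.55 = 8.36, mayflies = 1.2/7.4 = 0.162, mosquitoes = 5.9/3.4 = 1.74, small moths = 0.22/3.5 = 0.0629.
Ranked: fruit flies > mosquitoes > mayflies > small moths.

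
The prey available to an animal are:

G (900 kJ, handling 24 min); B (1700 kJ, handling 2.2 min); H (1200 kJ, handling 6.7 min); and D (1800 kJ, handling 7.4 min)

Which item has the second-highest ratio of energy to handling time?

In descending order of E/h:
B: 1700/2.2 = 773 kJ/min
D: 1800/7.4 = 243 kJ/min
H: 1200/6.7 = 179 kJ/min
G: 900/24 = 37.5 kJ/min

D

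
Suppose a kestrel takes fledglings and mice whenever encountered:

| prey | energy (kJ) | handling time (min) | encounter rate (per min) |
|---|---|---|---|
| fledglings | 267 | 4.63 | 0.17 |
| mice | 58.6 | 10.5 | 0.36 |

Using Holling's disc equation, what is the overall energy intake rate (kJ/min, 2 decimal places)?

R = Σλ_iE_i / (1 + Σλ_ih_i)
Numerator: 0.17×267 + 0.36×58.6 = 66.49
Denominator: 1 + 0.17×4.63 + 0.36×10.5 = 5.567
R = 66.49/5.567 = 11.94 kJ/min

11.94 kJ/min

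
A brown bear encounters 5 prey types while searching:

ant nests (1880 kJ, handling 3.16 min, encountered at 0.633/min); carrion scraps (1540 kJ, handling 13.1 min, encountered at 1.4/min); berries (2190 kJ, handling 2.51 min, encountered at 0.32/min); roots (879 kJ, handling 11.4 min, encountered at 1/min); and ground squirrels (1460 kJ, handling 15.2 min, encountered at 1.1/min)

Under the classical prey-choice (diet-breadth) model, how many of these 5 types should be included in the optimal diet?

Rank by E/h (kJ/min): berries 873, ant nests 595, carrion scraps 118, ground squirrels 96.1, roots 77.1. Include each in turn until the next type's E/h falls below the running intake rate.
Rate on top 1: 388.6. ant nests: 595 > 388.6 → include.
Rate on top 2: 497.1. carrion scraps: 118 < 497.1 → exclude; stop.
Optimal diet: berries, ant nests — 2 of 5 types.

2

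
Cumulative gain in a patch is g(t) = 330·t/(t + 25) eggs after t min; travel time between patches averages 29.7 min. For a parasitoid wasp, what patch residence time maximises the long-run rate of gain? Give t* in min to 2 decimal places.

27.25 min

Maximise g(t)/(T+t): set derivative to zero → g'(t)(T+t) = g(t).
g'(t) = 330·25/(t + 25)². Setting 330·25/(t+25)² = 330t/[(t+25)(29.7+t)] gives 25(29.7+t) = t(t+25), so t² = 25×29.7 = 742.5.
t* = √742.5 = 27.25 min.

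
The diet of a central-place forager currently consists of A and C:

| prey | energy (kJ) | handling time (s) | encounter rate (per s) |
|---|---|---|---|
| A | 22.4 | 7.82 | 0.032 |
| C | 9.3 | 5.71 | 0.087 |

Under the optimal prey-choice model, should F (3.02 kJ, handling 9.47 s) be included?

Intake rate on the current diet: R = (0.032×22.4 + 0.087×9.3) / (1 + 0.032×7.82 + 0.087×5.71) = 1.526/1.747 = 0.8734 kJ/s.
Profitability of F: 3.02/9.47 = 0.3189 kJ/s.
0.3189 < 0.8734, so adding F would lower the average — exclude it.

No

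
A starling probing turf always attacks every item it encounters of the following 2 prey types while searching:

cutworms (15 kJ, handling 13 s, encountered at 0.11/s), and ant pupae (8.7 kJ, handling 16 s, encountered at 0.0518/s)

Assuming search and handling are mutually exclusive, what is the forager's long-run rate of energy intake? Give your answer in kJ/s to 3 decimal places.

0.645 kJ/s

R = Σλ_iE_i / (1 + Σλ_ih_i)
Numerator: 0.11×15 + 0.0518×8.7 = 2.101
Denominator: 1 + 0.11×13 + 0.0518×16 = 3.259
R = 2.101/3.259 = 0.6446 kJ/s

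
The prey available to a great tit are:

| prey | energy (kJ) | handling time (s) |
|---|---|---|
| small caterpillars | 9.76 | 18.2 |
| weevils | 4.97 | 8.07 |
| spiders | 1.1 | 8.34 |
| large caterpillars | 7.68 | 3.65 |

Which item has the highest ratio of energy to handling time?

Profitability E/h (kJ/s): small caterpillars = 9.76/18.2 = 0.536, weevils = 4.97/8.07 = 0.616, spiders = 1.1/8.34 = 0.132, large caterpillars = 7.68/3.65 = 2.1.
Ranked: large caterpillars > weevils > small caterpillars > spiders.

large caterpillars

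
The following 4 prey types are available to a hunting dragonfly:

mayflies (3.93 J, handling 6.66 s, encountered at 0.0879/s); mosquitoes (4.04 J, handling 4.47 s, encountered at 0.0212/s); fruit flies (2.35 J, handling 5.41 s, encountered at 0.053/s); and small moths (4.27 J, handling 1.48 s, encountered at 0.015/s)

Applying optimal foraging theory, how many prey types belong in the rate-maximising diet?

4

E/h in descending order: small moths 2.89, mosquitoes 0.904, mayflies 0.59, fruit flies 0.434 J/s. The optimal diet is the largest prefix of this list for which every included type satisfies E_i/h_i > R on the types above it.
Rate on top 1: 0.06266. mosquitoes: 0.904 > 0.06266 → include.
Rate on top 2: 0.134. mayflies: 0.59 > 0.134 → include.
Rate on top 3: 0.2909. fruit flies: 0.434 > 0.2909 → include.
Optimal diet: small moths, mosquitoes, mayflies, fruit flies — 4 of 4 types.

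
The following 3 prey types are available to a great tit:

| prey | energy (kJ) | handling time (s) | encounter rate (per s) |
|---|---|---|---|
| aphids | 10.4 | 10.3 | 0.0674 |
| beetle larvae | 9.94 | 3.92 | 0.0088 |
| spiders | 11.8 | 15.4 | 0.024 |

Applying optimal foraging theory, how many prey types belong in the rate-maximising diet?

Profitabilities (E/h, kJ/s): beetle larvae 2.54, aphids 1.01, spiders 0.766. Add prey in this order while the next type's profitability exceeds the intake rate on those already taken.
Rate on top 1: 0.08456. aphids: 1.01 > 0.08456 → include.
Rate on top 2: 0.4561. spiders: 0.766 > 0.4561 → include.
Optimal diet: beetle larvae, aphids, spiders — 3 of 3 types.

3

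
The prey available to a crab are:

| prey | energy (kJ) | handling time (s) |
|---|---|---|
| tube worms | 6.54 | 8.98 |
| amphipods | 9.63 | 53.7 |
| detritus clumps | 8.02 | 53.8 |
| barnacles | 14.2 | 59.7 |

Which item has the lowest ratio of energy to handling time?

detritus clumps

In descending order of E/h:
tube worms: 6.54/8.98 = 0.728 kJ/s
barnacles: 14.2/59.7 = 0.238 kJ/s
amphipods: 9.63/53.7 = 0.179 kJ/s
detritus clumps: 8.02/53.8 = 0.149 kJ/s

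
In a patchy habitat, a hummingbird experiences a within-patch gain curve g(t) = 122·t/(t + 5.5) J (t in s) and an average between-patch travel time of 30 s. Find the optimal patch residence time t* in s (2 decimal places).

Optimal t* satisfies g'(t*) = g(t*)/(T + t*).
g'(t) = 122·5.5/(t + 5.5)². Setting 122·5.5/(t+5.5)² = 122t/[(t+5.5)(30+t)] gives 5.5(30+t) = t(t+5.5), so t² = 5.5×30 = 165.
t* = √165 = 12.85 s.

12.85 s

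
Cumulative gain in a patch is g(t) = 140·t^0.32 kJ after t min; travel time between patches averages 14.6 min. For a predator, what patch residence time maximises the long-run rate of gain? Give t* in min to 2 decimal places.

By the marginal value theorem, leave when the instantaneous gain rate g'(t) equals the habitat-wide average g(t)/(T + t).
g'(t) = 0.32·140·t^-0.68. Setting 0.32·140·t^-0.68 = 140·t^0.32/(14.6+t) gives 0.32(14.6+t) = t, so 0.68·t = 0.32×14.6.
t* = 0.32×14.6/0.68 = 6.871 min.

6.87 min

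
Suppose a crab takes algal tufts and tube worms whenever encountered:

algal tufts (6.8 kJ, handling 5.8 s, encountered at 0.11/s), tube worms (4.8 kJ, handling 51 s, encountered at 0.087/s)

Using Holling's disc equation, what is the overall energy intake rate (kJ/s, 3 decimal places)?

R = (0.11×6.8 + 0.087×4.8) / (1 + 0.11×5.8 + 0.087×51) = 1.166/6.075 = 0.1919 kJ/s.

0.192 kJ/s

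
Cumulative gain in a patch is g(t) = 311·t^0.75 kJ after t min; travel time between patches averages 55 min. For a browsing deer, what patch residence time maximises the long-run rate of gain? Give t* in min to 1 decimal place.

165.0 min

Maximise g(t)/(T+t): set derivative to zero → g'(t)(T+t) = g(t).
g'(t) = 0.75·311·t^-0.25. Setting 0.75·311·t^-0.25 = 311·t^0.75/(55+t) gives 0.75(55+t) = t, so 0.25·t = 0.75×55.
t* = 0.75×55/0.25 = 165 min.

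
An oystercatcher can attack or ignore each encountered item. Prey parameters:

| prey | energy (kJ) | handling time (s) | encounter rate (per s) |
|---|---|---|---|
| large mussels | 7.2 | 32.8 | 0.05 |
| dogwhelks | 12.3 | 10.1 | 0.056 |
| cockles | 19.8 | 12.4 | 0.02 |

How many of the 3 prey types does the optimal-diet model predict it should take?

2

E/h in descending order: cockles 1.6, dogwhelks 1.22, large mussels 0.22 kJ/s. The optimal diet is the largest prefix of this list for which every included type satisfies E_i/h_i > R on the types above it.
Rate on top 1: 0.3173. dogwhelks: 1.22 > 0.3173 → include.
Rate on top 2: 0.5981. large mussels: 0.22 < 0.5981 → exclude; stop.
Optimal diet: cockles, dogwhelks — 2 of 3 types.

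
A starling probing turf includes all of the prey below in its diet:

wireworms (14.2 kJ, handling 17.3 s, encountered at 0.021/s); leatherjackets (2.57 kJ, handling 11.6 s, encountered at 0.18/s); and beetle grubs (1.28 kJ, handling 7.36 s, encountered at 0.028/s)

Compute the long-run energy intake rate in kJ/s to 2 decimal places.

0.22 kJ/s

R = (0.021×14.2 + 0.18×2.57 + 0.028×1.28) / (1 + 0.021×17.3 + 0.18×11.6 + 0.028×7.36) = 0.7966/3.657 = 0.2178 kJ/s.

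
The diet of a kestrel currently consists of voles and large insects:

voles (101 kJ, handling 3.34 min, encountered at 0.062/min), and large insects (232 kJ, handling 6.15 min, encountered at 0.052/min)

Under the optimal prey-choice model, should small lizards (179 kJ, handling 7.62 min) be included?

Current rate: (0.062×101 + 0.052×232)/(1 + 0.062×3.34 + 0.052×6.15) = 12 kJ/min.
small lizards: E/h = 179/7.62 = 23.49 kJ/min.
23.49 > 12, so adding small lizards raises the average — include it.

Yes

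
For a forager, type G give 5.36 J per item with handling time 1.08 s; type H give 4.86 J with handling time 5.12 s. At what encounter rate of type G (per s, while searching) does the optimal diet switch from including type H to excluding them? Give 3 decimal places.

0.219 per s

At the threshold, the rate on type G alone equals the profitability of type H: λ·5.36/(1 + λ·1.08) = 4.86/5.12 = 0.9492.
Rearranging, λ(5.36 − 0.9492×1.08) = 0.9492, so λ = 0.9492/4.335 = 0.219 per s.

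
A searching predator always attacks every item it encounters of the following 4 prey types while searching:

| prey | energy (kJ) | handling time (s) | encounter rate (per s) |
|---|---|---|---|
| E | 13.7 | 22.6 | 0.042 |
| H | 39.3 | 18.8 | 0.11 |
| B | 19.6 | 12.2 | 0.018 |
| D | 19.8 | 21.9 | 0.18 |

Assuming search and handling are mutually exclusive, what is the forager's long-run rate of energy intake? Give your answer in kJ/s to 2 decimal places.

Energy encountered per unit search time: 0.042×13.7 + 0.11×39.3 + 0.018×19.6 + 0.18×19.8 = 8.815 kJ/s.
Handling time per unit search time: 0.042×22.6 + 0.11×18.8 + 0.018×12.2 + 0.18×21.9 = 7.179.
Rate = 8.815/(1 + 7.179) = 1.078 kJ/s.

1.08 kJ/s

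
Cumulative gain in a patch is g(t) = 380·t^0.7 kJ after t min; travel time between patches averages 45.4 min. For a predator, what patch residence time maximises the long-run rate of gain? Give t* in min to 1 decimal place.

105.9 min

Maximise g(t)/(T+t): set derivative to zero → g'(t)(T+t) = g(t).
g'(t) = 0.7·380·t^-0.3. Setting 0.7·380·t^-0.3 = 380·t^0.7/(45.4+t) gives 0.7(45.4+t) = t, so 0.30·t = 0.7×45.4.
t* = 0.7×45.4/0.30 = 105.9 min.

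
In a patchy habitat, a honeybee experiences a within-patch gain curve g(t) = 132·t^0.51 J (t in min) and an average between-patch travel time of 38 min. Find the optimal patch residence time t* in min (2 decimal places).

39.55 min

Maximise g(t)/(T+t): set derivative to zero → g'(t)(T+t) = g(t).
g'(t) = 0.51·132·t^-0.49. Setting 0.51·132·t^-0.49 = 132·t^0.51/(38+t) gives 0.51(38+t) = t, so 0.49·t = 0.51×38.
t* = 0.51×38/0.49 = 39.55 min.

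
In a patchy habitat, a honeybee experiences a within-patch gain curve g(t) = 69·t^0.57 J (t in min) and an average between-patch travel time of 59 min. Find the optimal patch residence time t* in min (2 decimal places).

78.21 min

Maximise g(t)/(T+t): set derivative to zero → g'(t)(T+t) = g(t).
g'(t) = 0.57·69·t^-0.43. Setting 0.57·69·t^-0.43 = 69·t^0.57/(59+t) gives 0.57(59+t) = t, so 0.43·t = 0.57×59.
t* = 0.57×59/0.43 = 78.21 min.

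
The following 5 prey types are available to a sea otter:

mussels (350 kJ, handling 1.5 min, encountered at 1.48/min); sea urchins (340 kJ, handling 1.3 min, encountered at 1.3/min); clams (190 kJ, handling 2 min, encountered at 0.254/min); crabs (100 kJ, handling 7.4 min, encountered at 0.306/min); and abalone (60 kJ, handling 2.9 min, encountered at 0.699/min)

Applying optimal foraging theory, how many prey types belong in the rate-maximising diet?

2

E/h in descending order: sea urchins 262, mussels 233, clams 95, abalone 20.7, crabs 13.5 kJ/min. The optimal diet is the largest prefix of this list for which every included type satisfies E_i/h_i > R on the types above it.
Rate on top 1: 164.3. mussels: 233 > 164.3 → include.
Rate on top 2: 195.5. clams: 95 < 195.5 → exclude; stop.
Optimal diet: sea urchins, mussels — 2 of 5 types.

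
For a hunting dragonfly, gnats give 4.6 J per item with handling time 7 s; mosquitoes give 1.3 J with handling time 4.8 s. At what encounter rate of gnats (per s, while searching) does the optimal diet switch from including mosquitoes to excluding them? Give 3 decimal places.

0.100 per s

Drop mosquitoes once their profitability E₂/h₂ falls below the rate achievable on gnats alone: E₂/h₂ = λE₁/(1 + λh₁).
Solve for λ: λE₁h₂ = E₂(1 + λh₁) → λ(E₁h₂ − E₂h₁) = E₂ → λ = E₂/(E₁h₂ − E₂h₁).
λ = 1.3/(4.6×4.8 − 1.3×7) = 1.3/12.98 = 0.1002 per s.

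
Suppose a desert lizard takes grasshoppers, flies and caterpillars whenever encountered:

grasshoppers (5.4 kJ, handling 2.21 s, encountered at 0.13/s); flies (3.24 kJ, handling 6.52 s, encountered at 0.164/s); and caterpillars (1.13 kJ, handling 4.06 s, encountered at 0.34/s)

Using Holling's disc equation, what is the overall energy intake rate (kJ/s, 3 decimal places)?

0.433 kJ/s

R = (0.13×5.4 + 0.164×3.24 + 0.34×1.13) / (1 + 0.13×2.21 + 0.164×6.52 + 0.34×4.06) = 1.618/3.737 = 0.4329 kJ/s.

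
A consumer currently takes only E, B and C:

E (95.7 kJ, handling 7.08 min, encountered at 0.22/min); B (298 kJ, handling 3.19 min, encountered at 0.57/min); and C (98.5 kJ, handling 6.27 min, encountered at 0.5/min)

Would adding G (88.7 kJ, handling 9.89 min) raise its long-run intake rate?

Current rate: (0.22×95.7 + 0.57×298 + 0.5×98.5)/(1 + 0.22×7.08 + 0.57×3.19 + 0.5×6.27) = 31.98 kJ/min.
G: E/h = 88.7/9.89 = 8.969 kJ/min.
8.969 < 31.98, so adding G would lower the average — exclude it.

No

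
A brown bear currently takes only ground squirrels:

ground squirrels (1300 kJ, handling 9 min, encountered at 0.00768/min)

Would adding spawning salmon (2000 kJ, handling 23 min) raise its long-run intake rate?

Intake rate on the current diet: R = (0.00768×1300) / (1 + 0.00768×9) = 9.984/1.069 = 9.339 kJ/min.
spawning salmon: E/h = 2000/23 = 86.96 kJ/min.
Since 86.96 > R, including spawning salmon increases the long-run rate.

Yes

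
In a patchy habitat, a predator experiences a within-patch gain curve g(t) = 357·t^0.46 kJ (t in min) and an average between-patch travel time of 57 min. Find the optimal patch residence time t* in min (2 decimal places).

Optimal t* satisfies g'(t*) = g(t*)/(T + t*).
g'(t) = 0.46·357·t^-0.54. Setting 0.46·357·t^-0.54 = 357·t^0.46/(57+t) gives 0.46(57+t) = t, so 0.54·t = 0.46×57.
t* = 0.46×57/0.54 = 48.56 min.

48.56 min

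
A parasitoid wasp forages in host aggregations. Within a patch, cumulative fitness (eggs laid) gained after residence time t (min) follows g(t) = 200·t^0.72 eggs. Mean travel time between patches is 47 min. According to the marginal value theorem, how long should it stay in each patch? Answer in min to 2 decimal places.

120.86 min

Optimal t* satisfies g'(t*) = g(t*)/(T + t*).
g'(t) = 0.72·200·t^-0.28. Setting 0.72·200·t^-0.28 = 200·t^0.72/(47+t) gives 0.72(47+t) = t, so 0.28·t = 0.72×47.
t* = 0.72×47/0.28 = 120.9 min.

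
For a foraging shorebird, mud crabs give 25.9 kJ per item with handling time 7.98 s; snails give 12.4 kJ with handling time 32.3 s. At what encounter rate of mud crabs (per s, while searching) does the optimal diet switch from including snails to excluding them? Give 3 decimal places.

0.017 per s

At the threshold, the rate on mud crabs alone equals the profitability of snails: λ·25.9/(1 + λ·7.98) = 12.4/32.3 = 0.3839.
Rearranging, λ(25.9 − 0.3839×7.98) = 0.3839, so λ = 0.3839/22.84 = 0.01681 per s.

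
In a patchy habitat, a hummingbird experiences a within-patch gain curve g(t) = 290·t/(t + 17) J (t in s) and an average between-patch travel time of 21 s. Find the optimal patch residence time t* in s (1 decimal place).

18.9 s

Optimal t* satisfies g'(t*) = g(t*)/(T + t*).
g'(t) = 290·17/(t + 17)². Setting 290·17/(t+17)² = 290t/[(t+17)(21+t)] gives 17(21+t) = t(t+17), so t² = 17×21 = 357.
t* = √357 = 18.89 s.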